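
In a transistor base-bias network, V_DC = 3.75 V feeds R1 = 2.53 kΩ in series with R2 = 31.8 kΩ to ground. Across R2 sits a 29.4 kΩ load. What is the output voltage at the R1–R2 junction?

V_out ≈ 3.22 V

The load sits in parallel with R2, giving an effective lower resistance R2' = R2·R_L/(R2+R_L) = 15.28 kΩ.
Now apply the divider: V_out = 3.75 × 0.8579 = 3.217 V.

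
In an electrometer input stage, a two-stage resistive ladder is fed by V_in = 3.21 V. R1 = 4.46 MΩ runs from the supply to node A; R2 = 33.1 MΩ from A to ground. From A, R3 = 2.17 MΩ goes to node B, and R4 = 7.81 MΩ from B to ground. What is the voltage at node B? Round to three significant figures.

V_B ≈ 1.59 V

The second stage (R3 + R4 = 9.980 MΩ) loads node A in parallel with R2.
R2 ‖ (R3+R4) = 7.668 MΩ.
So V_A = 3.21 × 0.6323 = 2.030 V.
Then the unloaded second divider: V_B = V_A × R4/(R3+R4) = 2.030 × 0.7826 = 1.588 V.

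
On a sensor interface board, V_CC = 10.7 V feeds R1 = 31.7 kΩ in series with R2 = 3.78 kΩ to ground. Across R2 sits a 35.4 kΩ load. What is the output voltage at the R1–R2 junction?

V_out ≈ 1.04 V

The load sits in parallel with R2, giving an effective lower resistance R2' = R2·R_L/(R2+R_L) = 3.415 kΩ.
Then V_out = V_CC · R2'/(R1 + R2') = 10.7 × 3.415/35.12 = 1.041 V.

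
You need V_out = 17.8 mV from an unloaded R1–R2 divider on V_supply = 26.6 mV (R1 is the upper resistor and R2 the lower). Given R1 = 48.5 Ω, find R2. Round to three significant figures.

Required fraction k = V_out/V_supply = 0.6692.
So R2 = R1 · V_out/(V_supply − V_out) = 48.5 × 17.8/(26.6 − 17.8) = 48.5 × 2.023 = 98.10 Ω.

R2 ≈ 98.1 Ω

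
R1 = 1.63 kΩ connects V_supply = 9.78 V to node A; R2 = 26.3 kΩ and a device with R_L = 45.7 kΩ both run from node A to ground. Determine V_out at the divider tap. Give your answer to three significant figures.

R2 ‖ R_L = (26.3 × 45.7)/(26.3 + 45.7) = 16.69 kΩ.
Now apply the divider: V_out = 9.78 × 0.9110 = 8.910 V.

V_out ≈ 8.91 V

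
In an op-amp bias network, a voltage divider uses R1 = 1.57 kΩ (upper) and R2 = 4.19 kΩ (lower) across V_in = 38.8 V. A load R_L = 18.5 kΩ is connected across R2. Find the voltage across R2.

First combine the lower leg with the load: R2 ‖ R_L = 3.416 kΩ.
Voltage divider with the loaded lower leg: V_out = 38.8 × 3.416/(1.57 + 3.416) = 38.8 × 0.6851 = 26.58 V.

V_out ≈ 26.6 V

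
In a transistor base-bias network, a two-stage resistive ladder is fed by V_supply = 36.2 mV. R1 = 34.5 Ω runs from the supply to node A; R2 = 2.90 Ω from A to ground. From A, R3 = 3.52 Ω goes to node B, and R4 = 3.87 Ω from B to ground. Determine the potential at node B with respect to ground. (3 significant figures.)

Node A sees R2 in parallel with the series input of stage 2, R3 + R4 = 7.390 Ω.
R2 ‖ (R3+R4) = 2.083 Ω.
So V_A = 36.2 × 0.05693 = 2.061 mV.
Stage 2 is unloaded, so V_B = V_A · R4/(R3+R4) = 2.061 × 3.87/7.390 = 1.079 mV.

V_B ≈ 1.08 mV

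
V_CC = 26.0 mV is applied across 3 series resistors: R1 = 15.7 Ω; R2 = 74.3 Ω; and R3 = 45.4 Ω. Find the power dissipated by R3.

Series current I = V_CC/ΣR = 26.0/135.4 = 0.1920 mA.
P(R3) = I²·R3 = (0.1920)² × 45.4 = 1.674 µW.

P ≈ 1.67 µW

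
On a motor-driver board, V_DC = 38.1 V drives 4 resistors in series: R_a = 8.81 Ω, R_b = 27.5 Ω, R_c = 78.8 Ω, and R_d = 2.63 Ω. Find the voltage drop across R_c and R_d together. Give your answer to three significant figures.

ΣR = 8.81 + 27.5 + 78.8 + 2.63 = 117.7 Ω.
R_{R_c..R_d} = 78.8 + 2.63 = 81.43 Ω.
Voltage divider: V = V_DC · (81.43 / 117.7) = 38.1 × 0.6916 = 26.35 V.

V ≈ 26.4 V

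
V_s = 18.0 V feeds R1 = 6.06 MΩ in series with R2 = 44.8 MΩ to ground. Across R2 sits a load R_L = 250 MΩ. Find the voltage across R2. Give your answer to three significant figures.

The load sits in parallel with R2, giving an effective lower resistance R2' = R2·R_L/(R2+R_L) = 37.99 MΩ.
Then V_out = V_s · R2'/(R1 + R2') = 18.0 × 37.99/44.05 = 15.52 V.
(Unloaded it would be 15.9 V; the load pulls it down.)

V_out ≈ 15.5 V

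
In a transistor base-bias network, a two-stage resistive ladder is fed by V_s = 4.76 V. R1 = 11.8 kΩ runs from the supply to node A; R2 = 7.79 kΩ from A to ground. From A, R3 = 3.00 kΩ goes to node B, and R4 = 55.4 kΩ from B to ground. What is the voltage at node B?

Node A sees R2 in parallel with the series input of stage 2, R3 + R4 = 58.40 kΩ.
Effective lower resistance at A: R2 ‖ 58.40 = 6.873 kΩ.
V_A = 4.76 × 6.873/(11.8 + 6.873) = 1.752 V.
Stage 2 is unloaded, so V_B = V_A · R4/(R3+R4) = 1.752 × 55.4/58.40 = 1.662 V.

V_B ≈ 1.66 V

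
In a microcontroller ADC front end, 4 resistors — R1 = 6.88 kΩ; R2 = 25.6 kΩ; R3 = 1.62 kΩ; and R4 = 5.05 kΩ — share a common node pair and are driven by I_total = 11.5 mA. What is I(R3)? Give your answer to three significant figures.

I ≈ 7.10 mA

Total conductance ΣG = 1/6.88 + 1/25.6 + 1/1.62 + 1/5.05 = 0.9997 (units of 1/kΩ).
R3 takes the fraction G_k/ΣG = 0.6173/0.9997 = 0.6175, so I = 11.5 × 0.6175 = 7.101 mA.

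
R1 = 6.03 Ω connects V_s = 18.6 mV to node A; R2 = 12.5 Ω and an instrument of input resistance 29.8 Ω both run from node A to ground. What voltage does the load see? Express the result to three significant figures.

R2 ‖ R_L = (12.5 × 29.8)/(12.5 + 29.8) = 8.806 Ω.
Now apply the divider: V_out = 18.6 × 0.5936 = 11.04 mV.

V_out ≈ 11.0 mV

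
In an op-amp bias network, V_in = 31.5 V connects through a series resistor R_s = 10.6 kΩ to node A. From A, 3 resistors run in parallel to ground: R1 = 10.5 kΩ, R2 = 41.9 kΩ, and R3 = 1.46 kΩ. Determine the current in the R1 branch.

I ≈ 0.315 mA

Parallel bank: R_p = 1/(1/10.5 + 1/41.9 + 1/1.46) = 1.244 kΩ.
V_A = 31.5 × 1.244/11.84 = 3.308 V.
I(R1) = V_A / R1 = 3.308/10.5 = 0.3150 mA.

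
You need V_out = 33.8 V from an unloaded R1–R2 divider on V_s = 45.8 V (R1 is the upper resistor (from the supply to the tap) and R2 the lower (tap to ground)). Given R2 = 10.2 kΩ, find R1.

R1 ≈ 3.62 kΩ

The divider ratio is R2/(R1+R2) = 33.8/45.8 = 0.7380.
So R1 = R2 · (V_s/V_out − 1) = 10.2 × (45.8/33.8 − 1) = 10.2 × 0.3550 = 3.621 kΩ.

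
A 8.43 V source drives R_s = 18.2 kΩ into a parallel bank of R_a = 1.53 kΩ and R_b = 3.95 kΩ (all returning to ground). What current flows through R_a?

I ≈ 0.315 mA

Parallel bank: R_p = 1/(1/1.53 + 1/3.95) = 1.103 kΩ.
Node voltage V_A = V_supply · R_p/(R_s + R_p) = 8.43 × 0.05713 = 0.4816 V.
Branch current I = V_A/R_a = 0.4816/1.53 = 0.3148 mA.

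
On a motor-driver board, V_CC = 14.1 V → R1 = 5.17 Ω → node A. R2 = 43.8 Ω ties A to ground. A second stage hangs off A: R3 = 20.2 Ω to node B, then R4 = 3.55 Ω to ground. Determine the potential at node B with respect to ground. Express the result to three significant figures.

V_B ≈ 1.58 V

Node A sees R2 in parallel with the series input of stage 2, R3 + R4 = 23.75 Ω.
Effective lower resistance at A: R2 ‖ 23.75 = 15.40 Ω.
First divider: V_A = V_CC · 15.40/(5.17 + 15.40) = 10.56 V.
V_B = V_A × 0.1495 = 1.578 V.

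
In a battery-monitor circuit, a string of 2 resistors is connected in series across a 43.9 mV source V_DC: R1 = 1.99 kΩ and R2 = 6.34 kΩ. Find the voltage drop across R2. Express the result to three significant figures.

Series total: ΣR = 1.99 + 6.34 = 8.330 kΩ.
Voltage divider: V = V_DC · (6.340 / 8.330) = 43.9 × 0.7611 = 33.41 mV.

V ≈ 33.4 mV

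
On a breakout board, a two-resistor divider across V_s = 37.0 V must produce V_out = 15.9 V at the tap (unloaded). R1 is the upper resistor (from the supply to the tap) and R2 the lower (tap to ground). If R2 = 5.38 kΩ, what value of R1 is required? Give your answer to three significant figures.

R1 ≈ 7.14 kΩ

The divider ratio is R2/(R1+R2) = 15.9/37.0 = 0.4297.
So R1 = R2 · (V_s/V_out − 1) = 5.38 × (37.0/15.9 − 1) = 5.38 × 1.327 = 7.139 kΩ.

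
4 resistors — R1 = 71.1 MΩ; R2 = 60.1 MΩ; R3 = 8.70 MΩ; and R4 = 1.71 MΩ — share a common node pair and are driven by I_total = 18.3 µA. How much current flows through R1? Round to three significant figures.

ΣG = 1/71.1 + 1/60.1 + 1/8.70 + 1/1.71 = 0.7304.
R1 takes the fraction G_k/ΣG = 0.01406/0.7304 = 0.01926, so I = 18.3 × 0.01926 = 0.3524 µA.

I ≈ 0.352 µA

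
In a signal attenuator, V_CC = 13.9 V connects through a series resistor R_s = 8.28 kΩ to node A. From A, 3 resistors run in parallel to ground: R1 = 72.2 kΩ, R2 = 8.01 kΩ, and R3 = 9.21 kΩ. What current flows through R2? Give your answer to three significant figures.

Equivalent of the parallel group: R_p = 4.044 kΩ.
V_A by voltage divider: V_A = 13.9 × 4.044/(8.28 + 4.044) = 4.561 V.
Branch current I = V_A/R2 = 4.561/8.01 = 0.5694 mA.
(Equivalently: I_total = 1.128 mA, then current-divider fraction G_k/ΣG = 0.5049.)

I ≈ 0.569 mA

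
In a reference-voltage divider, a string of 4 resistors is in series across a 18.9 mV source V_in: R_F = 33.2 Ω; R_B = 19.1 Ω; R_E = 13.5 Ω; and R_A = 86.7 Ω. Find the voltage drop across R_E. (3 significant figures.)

Series total: ΣR = 33.2 + 19.1 + 13.5 + 86.7 = 152.5 Ω.
V = V_in · R/ΣR = 18.9 × 0.08852 = 1.673 mV.

V ≈ 1.67 mV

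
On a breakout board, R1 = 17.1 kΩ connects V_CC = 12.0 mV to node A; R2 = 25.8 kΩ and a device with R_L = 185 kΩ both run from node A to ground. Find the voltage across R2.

The load sits in parallel with R2, giving an effective lower resistance R2' = R2·R_L/(R2+R_L) = 22.64 kΩ.
Now apply the divider: V_out = 12.0 × 0.5697 = 6.837 mV.
(Unloaded it would be 7.22 mV; the load pulls it down.)

V_out ≈ 6.84 mV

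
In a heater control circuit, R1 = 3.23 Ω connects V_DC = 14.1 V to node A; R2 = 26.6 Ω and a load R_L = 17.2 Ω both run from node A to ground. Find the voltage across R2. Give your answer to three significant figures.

R2 ‖ R_L = (26.6 × 17.2)/(26.6 + 17.2) = 10.45 Ω.
Voltage divider with the loaded lower leg: V_out = 14.1 × 10.45/(3.23 + 10.45) = 14.1 × 0.7638 = 10.77 V.

V_out ≈ 10.8 V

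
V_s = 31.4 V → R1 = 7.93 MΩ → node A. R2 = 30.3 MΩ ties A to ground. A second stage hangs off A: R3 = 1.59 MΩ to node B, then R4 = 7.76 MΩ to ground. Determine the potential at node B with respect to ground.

The second stage (R3 + R4 = 9.350 MΩ) loads node A in parallel with R2.
R2 ‖ (R3+R4) = 7.145 MΩ.
So V_A = 31.4 × 0.4740 = 14.88 V.
V_B = V_A × 0.8299 = 12.35 V.

V_B ≈ 12.4 V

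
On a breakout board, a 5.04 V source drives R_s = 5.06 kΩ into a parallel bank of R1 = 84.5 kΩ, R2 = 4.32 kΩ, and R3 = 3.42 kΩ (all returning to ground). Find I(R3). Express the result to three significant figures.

Equivalent of the parallel group: R_p = 1.867 kΩ.
V_A = 5.04 × 1.867/6.927 = 1.358 V.
Branch current I = V_A/R3 = 1.358/3.42 = 0.3971 mA.

I ≈ 0.397 mA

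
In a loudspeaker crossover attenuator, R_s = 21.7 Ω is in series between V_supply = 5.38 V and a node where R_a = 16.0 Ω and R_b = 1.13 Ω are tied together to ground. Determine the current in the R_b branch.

Combine the parallel branches: R_p = (1/16.0 + 1/1.13)⁻¹ = 1.055 Ω.
Node voltage V_A = V_supply · R_p/(R_s + R_p) = 5.38 × 0.04638 = 0.2495 V.
I(R_b) = V_A / R_b = 0.2495/1.13 = 0.2208 A.

I ≈ 0.221 A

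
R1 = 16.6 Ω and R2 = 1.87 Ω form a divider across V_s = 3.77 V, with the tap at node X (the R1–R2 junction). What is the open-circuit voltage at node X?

V_th ≈ 0.382 V

With X open, the divider is unloaded: V_th = 3.77 × 1.87/18.47 = 0.3817 V.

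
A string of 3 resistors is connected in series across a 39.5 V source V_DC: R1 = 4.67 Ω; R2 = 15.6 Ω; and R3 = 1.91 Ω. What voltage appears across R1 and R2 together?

V ≈ 36.1 V

Total series resistance ΣR = 4.67 + 15.6 + 1.91 = 22.18 Ω.
R_{R1..R2} = 4.67 + 15.6 = 20.27 Ω.
By the voltage-divider rule, V = 39.5 × 20.27/22.18 = 36.10 V.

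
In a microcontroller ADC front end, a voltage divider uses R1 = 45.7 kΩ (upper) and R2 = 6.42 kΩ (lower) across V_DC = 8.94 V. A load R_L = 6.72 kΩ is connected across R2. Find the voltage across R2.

V_out ≈ 0.599 V

R2 ‖ R_L = (6.42 × 6.72)/(6.42 + 6.72) = 3.283 kΩ.
Now apply the divider: V_out = 8.94 × 0.06703 = 0.5992 V.
(Unloaded it would be 1.10 V; the load pulls it down.)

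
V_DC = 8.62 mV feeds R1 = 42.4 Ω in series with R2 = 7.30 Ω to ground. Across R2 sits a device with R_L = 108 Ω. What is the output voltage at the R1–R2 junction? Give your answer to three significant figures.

V_out ≈ 1.20 mV

First combine the lower leg with the load: R2 ‖ R_L = 6.838 Ω.
Then V_out = V_DC · R2'/(R1 + R2') = 8.62 × 6.838/49.24 = 1.197 mV.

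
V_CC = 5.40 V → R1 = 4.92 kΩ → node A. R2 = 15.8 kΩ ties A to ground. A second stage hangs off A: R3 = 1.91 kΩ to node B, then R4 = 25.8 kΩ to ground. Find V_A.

V_A ≈ 3.63 V

Looking into the second stage from A: R3 + R4 = 27.71 kΩ appears in parallel with R2.
Effective lower resistance at A: R2 ‖ 27.71 = 10.06 kΩ.
First divider: V_A = V_CC · 10.06/(4.92 + 10.06) = 3.627 V.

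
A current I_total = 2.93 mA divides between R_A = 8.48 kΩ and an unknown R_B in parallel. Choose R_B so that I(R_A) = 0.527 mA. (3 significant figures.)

The fraction through R_A equals R_B/(R_A+R_B).
0.527/2.93 = R_B/(R_A + R_B) → R_B = R_A · (0.1799)/(1 − 0.1799) = 8.48 × 0.2193 = 1.860 kΩ.

R_B ≈ 1.86 kΩ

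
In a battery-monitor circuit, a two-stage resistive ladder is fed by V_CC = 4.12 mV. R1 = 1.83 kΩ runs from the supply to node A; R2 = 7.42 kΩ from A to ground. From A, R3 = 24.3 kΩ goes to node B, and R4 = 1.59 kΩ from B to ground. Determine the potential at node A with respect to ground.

Looking into the second stage from A: R3 + R4 = 25.89 kΩ appears in parallel with R2.
R2 ‖ (R3+R4) = 5.767 kΩ.
First divider: V_A = V_CC · 5.767/(1.83 + 5.767) = 3.128 mV.

V_A ≈ 3.13 mV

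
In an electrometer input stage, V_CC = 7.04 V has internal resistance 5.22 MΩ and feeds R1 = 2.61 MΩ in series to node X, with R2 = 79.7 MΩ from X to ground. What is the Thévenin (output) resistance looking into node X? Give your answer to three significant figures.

R1' = 5.22 + 2.61 = 7.830 MΩ (source resistance + R1).
Looking into X with the source shorted: R_th = R1'·R2/(R1'+R2) = 7.830 × 79.7/87.53 = 7.130 MΩ.

R_th ≈ 7.13 MΩ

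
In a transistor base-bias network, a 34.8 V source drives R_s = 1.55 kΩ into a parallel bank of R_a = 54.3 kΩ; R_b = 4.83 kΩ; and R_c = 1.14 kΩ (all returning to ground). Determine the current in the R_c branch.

I ≈ 11.3 mA

Combine the parallel branches: R_p = (1/54.3 + 1/4.83 + 1/1.14)⁻¹ = 0.9069 kΩ.
Node voltage V_A = V_CC · R_p/(R_s + R_p) = 34.8 × 0.3691 = 12.85 V.
I(R_c) = V_A / R_c = 12.85/1.14 = 11.27 mA.
(Equivalently: I_total = 14.16 mA, then current-divider fraction G_k/ΣG = 0.7955.)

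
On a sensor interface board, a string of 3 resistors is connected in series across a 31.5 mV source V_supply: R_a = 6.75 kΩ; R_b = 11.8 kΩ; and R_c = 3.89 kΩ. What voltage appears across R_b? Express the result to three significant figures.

V ≈ 16.6 mV

Series total: ΣR = 6.75 + 11.8 + 3.89 = 22.44 kΩ.
Voltage divider: V = V_supply · (11.80 / 22.44) = 31.5 × 0.5258 = 16.56 mV.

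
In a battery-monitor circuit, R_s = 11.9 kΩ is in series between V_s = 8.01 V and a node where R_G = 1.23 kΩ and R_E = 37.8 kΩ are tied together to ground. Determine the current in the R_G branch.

I ≈ 0.593 mA

Combine the parallel branches: R_p = (1/1.23 + 1/37.8)⁻¹ = 1.191 kΩ.
V_A by voltage divider: V_A = 8.01 × 1.191/(11.9 + 1.191) = 0.7289 V.
I(R_G) = V_A / R_G = 0.7289/1.23 = 0.5926 mA.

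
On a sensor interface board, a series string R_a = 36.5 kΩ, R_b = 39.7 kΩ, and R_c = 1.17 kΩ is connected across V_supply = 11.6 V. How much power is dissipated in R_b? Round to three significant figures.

P ≈ 0.892 mW

ΣR = 77.37 kΩ → I = 11.6/77.37 = 0.1499 mA.
P(R_b) = I²·R_b = (0.1499)² × 39.7 = 0.8924 mW.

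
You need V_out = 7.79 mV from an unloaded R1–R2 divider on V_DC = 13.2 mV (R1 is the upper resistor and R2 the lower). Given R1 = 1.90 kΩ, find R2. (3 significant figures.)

R2 ≈ 2.74 kΩ

V_out/V_DC = R2/(R1+R2) = 0.5902.
Rearranging, R2 = R1·k/(1−k) = 1.90 × 1.440 = 2.736 kΩ.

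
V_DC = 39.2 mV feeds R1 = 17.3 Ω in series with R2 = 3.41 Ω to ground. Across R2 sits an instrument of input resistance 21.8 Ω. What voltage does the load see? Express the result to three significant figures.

V_out ≈ 5.71 mV

First combine the lower leg with the load: R2 ‖ R_L = 2.949 Ω.
Now apply the divider: V_out = 39.2 × 0.1456 = 5.709 mV.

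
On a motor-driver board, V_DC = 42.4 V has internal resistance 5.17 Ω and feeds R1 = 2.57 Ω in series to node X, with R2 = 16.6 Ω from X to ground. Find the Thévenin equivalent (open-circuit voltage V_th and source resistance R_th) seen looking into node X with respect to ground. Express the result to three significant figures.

R1' = 5.17 + 2.57 = 7.740 Ω (source resistance + R1).
Open-circuit (no load on X): V_th = V_DC · R2/(R1' + R2) = 42.4 × 16.6/(7.740 + 16.6) = 28.92 V.
Zeroing V_DC shorts the top of R1' to ground, so R_th = R1' ‖ R2 = 5.279 Ω.

V_th ≈ 28.9 V, R_th ≈ 5.28 Ω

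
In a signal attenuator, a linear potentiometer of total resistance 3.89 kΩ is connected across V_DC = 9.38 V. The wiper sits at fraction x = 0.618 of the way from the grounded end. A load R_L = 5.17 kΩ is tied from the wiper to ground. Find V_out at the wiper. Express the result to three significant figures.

V_out ≈ 4.92 V

The pot divides into 1.486 kΩ above the wiper and 2.404 kΩ below.
(x·R_p) ‖ R_L = 1.641 kΩ.
Then V_out = V_DC · 1.641/(1.486 + 1.641) = 4.922 V.
(Unloaded: V_out = x·V_DC = 5.80 V.)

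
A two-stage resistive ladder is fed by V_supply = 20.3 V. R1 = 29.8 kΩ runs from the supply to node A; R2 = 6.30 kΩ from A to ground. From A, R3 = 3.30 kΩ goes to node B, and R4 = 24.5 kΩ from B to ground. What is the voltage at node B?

V_B ≈ 2.63 V

The second stage (R3 + R4 = 27.80 kΩ) loads node A in parallel with R2.
Effective lower resistance at A: R2 ‖ 27.80 = 5.136 kΩ.
So V_A = 20.3 × 0.1470 = 2.984 V.
Stage 2 is unloaded, so V_B = V_A · R4/(R3+R4) = 2.984 × 24.5/27.80 = 2.630 V.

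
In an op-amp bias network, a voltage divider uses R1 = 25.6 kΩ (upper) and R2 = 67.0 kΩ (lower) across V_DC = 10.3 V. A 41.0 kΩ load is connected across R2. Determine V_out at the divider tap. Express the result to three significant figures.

V_out ≈ 5.13 V

First combine the lower leg with the load: R2 ‖ R_L = 25.44 kΩ.
Voltage divider with the loaded lower leg: V_out = 10.3 × 25.44/(25.6 + 25.44) = 10.3 × 0.4984 = 5.133 V.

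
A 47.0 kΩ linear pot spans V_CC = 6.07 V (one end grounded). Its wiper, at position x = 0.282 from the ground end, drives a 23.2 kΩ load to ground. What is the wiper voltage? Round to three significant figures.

V_out ≈ 1.21 V

The pot divides into 33.75 kΩ above the wiper and 13.25 kΩ below.
R_L loads the lower segment: effective lower R = 8.435 kΩ.
V_out = 6.07 × 8.435/(33.75 + 8.435) = 1.214 V.
(Unloaded: V_out = x·V_CC = 1.71 V.)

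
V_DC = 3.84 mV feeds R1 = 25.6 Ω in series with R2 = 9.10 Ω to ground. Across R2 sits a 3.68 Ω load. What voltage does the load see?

V_out ≈ 0.357 mV

R2 ‖ R_L = (9.10 × 3.68)/(9.10 + 3.68) = 2.620 Ω.
Then V_out = V_DC · R2'/(R1 + R2') = 3.84 × 2.620/28.22 = 0.3566 mV.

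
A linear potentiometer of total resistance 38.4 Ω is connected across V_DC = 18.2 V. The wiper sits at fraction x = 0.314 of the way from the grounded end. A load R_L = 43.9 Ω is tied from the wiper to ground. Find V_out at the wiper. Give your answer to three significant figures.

Lower segment x·R_p = 12.06 Ω; upper segment (1−x)·R_p = 26.34 Ω.
R_L loads the lower segment: effective lower R = 9.459 Ω.
Then V_out = V_DC · 9.459/(26.34 + 9.459) = 4.809 V.
(Unloaded: V_out = x·V_DC = 5.71 V.)

V_out ≈ 4.81 V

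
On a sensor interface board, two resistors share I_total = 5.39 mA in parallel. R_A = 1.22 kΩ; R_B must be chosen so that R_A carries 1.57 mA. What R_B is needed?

The fraction through R_A equals R_B/(R_A+R_B).
With f = 0.2913, R_B = R_A · f/(1−f) = 1.22 × 0.4110 = 0.5014 kΩ.

R_B ≈ 0.501 kΩ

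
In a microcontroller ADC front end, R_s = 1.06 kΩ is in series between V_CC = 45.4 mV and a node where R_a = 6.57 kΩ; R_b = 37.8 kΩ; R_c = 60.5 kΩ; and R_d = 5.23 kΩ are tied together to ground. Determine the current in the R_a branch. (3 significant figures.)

Combine the parallel branches: R_p = (1/6.57 + 1/37.8 + 1/60.5 + 1/5.23)⁻¹ = 2.588 kΩ.
V_A by voltage divider: V_A = 45.4 × 2.588/(1.06 + 2.588) = 32.21 mV.
I(R_a) = V_A / R_a = 32.21/6.57 = 4.902 µA.

I ≈ 4.90 µA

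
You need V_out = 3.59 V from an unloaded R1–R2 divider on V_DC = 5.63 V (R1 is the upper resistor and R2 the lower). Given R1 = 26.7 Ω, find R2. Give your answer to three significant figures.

Required fraction k = V_out/V_DC = 0.6377.
R2 = R1 · 0.6377/(1 − 0.6377) = 46.99 Ω.

R2 ≈ 47.0 Ω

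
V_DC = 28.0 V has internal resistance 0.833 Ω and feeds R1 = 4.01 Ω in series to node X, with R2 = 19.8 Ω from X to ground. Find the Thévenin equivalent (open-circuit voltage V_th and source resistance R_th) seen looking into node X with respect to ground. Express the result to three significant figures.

R1' = 0.833 + 4.01 = 4.843 Ω (source resistance + R1).
V_th is the unloaded tap voltage: V_DC · R2/(R1'+R2) = 28.0 × 0.8035 = 22.50 V.
Looking into X with the source shorted: R_th = R1'·R2/(R1'+R2) = 4.843 × 19.8/24.64 = 3.891 Ω.

V_th ≈ 22.5 V, R_th ≈ 3.89 Ω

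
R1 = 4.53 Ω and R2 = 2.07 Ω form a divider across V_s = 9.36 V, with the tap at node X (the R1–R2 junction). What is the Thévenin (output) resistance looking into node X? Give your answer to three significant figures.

Zeroing V_s shorts the top of R1 to ground, so R_th = R1 ‖ R2 = 1.421 Ω.

R_th ≈ 1.42 Ω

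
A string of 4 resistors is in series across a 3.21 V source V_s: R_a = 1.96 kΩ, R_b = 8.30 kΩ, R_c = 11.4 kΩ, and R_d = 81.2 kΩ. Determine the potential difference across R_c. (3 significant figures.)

V ≈ 0.356 V

Series total: ΣR = 1.96 + 8.30 + 11.4 + 81.2 = 102.9 kΩ.
V = V_s · R/ΣR = 3.21 × 0.1108 = 0.3558 V.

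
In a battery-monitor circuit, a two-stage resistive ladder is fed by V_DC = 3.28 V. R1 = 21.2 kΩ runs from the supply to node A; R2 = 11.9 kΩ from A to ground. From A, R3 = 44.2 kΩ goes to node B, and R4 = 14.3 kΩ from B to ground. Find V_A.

V_A ≈ 1.04 V

Node A sees R2 in parallel with the series input of stage 2, R3 + R4 = 58.50 kΩ.
Effective lower resistance at A: R2 ‖ 58.50 = 9.888 kΩ.
So V_A = 3.28 × 0.3181 = 1.043 V.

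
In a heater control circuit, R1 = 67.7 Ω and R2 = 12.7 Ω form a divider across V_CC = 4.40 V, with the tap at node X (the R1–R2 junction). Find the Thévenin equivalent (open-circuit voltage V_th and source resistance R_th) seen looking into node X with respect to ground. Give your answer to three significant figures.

Open-circuit (no load on X): V_th = V_CC · R2/(R1 + R2) = 4.40 × 12.7/(67.70 + 12.7) = 0.6950 V.
Zeroing V_CC shorts the top of R1 to ground, so R_th = R1 ‖ R2 = 10.69 Ω.

V_th ≈ 0.695 V, R_th ≈ 10.7 Ω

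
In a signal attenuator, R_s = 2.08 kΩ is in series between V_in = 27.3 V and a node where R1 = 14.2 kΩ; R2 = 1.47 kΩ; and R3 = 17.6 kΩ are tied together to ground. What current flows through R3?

I ≈ 0.579 mA

Combine the parallel branches: R_p = (1/14.2 + 1/1.47 + 1/17.6)⁻¹ = 1.238 kΩ.
V_A = 27.3 × 1.238/3.318 = 10.19 V.
I(R3) = V_A / R3 = 10.19/17.6 = 0.5789 mA.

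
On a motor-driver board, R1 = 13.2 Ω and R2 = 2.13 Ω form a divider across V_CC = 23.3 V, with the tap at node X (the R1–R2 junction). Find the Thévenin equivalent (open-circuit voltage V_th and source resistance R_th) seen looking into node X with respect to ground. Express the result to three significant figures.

With X open, the divider is unloaded: V_th = 23.3 × 2.13/15.33 = 3.237 V.
Zeroing V_CC shorts the top of R1 to ground, so R_th = R1 ‖ R2 = 1.834 Ω.

V_th ≈ 3.24 V, R_th ≈ 1.83 Ω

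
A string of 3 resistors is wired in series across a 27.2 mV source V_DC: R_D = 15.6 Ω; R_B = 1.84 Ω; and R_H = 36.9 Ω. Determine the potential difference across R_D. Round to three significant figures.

ΣR = 15.6 + 1.84 + 36.9 = 54.34 Ω.
V = V_DC · R/ΣR = 27.2 × 0.2871 = 7.809 mV.

V ≈ 7.81 mV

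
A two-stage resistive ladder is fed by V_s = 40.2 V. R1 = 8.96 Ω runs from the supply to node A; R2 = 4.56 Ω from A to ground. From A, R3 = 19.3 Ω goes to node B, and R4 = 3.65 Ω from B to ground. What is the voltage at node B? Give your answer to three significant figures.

The second stage (R3 + R4 = 22.95 Ω) loads node A in parallel with R2.
Effective lower resistance at A: R2 ‖ 22.95 = 3.804 Ω.
V_A = 40.2 × 3.804/(8.96 + 3.804) = 11.98 V.
Then the unloaded second divider: V_B = V_A × R4/(R3+R4) = 11.98 × 0.1590 = 1.905 V.

V_B ≈ 1.91 V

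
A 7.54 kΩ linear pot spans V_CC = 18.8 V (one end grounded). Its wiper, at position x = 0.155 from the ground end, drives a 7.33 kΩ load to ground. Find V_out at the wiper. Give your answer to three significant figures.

Lower segment x·R_p = 1.169 kΩ; upper segment (1−x)·R_p = 6.371 kΩ.
Lower segment in parallel with the load: 1.169 ‖ 7.33 = 1.008 kΩ.
Then V_out = V_CC · 1.008/(6.371 + 1.008) = 2.568 V.
(Unloaded: V_out = x·V_CC = 2.91 V.)

V_out ≈ 2.57 V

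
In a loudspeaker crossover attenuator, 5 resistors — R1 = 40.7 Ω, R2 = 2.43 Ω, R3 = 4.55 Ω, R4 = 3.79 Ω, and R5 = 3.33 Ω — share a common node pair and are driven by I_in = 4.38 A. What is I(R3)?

I ≈ 0.789 A

ΣG = 1/40.7 + 1/2.43 + 1/4.55 + 1/3.79 + 1/3.33 = 1.220.
By the current-divider rule, I = I_in · G_k/ΣG = 4.38 × 0.1801 = 0.7890 A.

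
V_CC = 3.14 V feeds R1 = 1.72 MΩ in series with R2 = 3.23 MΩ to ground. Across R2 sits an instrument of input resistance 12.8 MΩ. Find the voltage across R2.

The load sits in parallel with R2, giving an effective lower resistance R2' = R2·R_L/(R2+R_L) = 2.579 MΩ.
Now apply the divider: V_out = 3.14 × 0.5999 = 1.884 V.

V_out ≈ 1.88 V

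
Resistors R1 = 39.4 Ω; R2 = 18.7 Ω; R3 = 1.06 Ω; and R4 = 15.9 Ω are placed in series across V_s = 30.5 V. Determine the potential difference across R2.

V ≈ 7.60 V

Total series resistance ΣR = 39.4 + 18.7 + 1.06 + 15.9 = 75.06 Ω.
By the voltage-divider rule, V = 30.5 × 18.70/75.06 = 7.599 V.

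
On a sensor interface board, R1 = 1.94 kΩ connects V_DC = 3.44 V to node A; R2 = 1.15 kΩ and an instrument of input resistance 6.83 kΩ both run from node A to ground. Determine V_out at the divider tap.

R2 ‖ R_L = (1.15 × 6.83)/(1.15 + 6.83) = 0.9843 kΩ.
Voltage divider with the loaded lower leg: V_out = 3.44 × 0.9843/(1.94 + 0.9843) = 3.44 × 0.3366 = 1.158 V.
(Unloaded it would be 1.28 V; the load pulls it down.)

V_out ≈ 1.16 V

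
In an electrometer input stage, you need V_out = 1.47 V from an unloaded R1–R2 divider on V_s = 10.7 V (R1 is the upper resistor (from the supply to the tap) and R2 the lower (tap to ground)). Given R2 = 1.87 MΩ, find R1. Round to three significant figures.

V_out/V_s = R2/(R1+R2) = 0.1374.
So R1 = R2 · (V_s/V_out − 1) = 1.87 × (10.7/1.47 − 1) = 1.87 × 6.279 = 11.74 MΩ.

R1 ≈ 11.7 MΩ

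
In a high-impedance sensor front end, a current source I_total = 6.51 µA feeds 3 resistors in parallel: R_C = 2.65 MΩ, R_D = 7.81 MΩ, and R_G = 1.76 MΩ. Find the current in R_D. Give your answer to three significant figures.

I ≈ 0.776 µA

Conductances: ΣG = 1/2.65 + 1/7.81 + 1/1.76 = 1.074 (1/MΩ).
R_D takes the fraction G_k/ΣG = 0.1280/1.074 = 0.1193, so I = 6.51 × 0.1193 = 0.7764 µA.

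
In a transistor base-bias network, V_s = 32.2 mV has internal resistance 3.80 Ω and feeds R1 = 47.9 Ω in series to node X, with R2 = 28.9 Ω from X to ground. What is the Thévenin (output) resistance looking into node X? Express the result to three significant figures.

R1' = 3.80 + 47.9 = 51.70 Ω (source resistance + R1).
Zeroing V_s shorts the top of R1' to ground, so R_th = R1' ‖ R2 = 18.54 Ω.

R_th ≈ 18.5 Ω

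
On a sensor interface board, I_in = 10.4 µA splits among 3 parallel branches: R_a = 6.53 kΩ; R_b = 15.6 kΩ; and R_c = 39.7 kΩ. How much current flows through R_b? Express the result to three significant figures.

Conductances: ΣG = 1/6.53 + 1/15.6 + 1/39.7 = 0.2424 (1/kΩ).
R_b takes the fraction G_k/ΣG = 0.06410/0.2424 = 0.2644, so I = 10.4 × 0.2644 = 2.750 µA.

I ≈ 2.75 µA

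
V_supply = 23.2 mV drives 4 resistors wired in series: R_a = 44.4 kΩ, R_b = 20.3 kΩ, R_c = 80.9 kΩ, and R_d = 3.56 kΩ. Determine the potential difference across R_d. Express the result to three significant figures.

V ≈ 0.554 mV

Total series resistance ΣR = 44.4 + 20.3 + 80.9 + 3.56 = 149.2 kΩ.
By the voltage-divider rule, V = 23.2 × 3.560/149.2 = 0.5537 mV.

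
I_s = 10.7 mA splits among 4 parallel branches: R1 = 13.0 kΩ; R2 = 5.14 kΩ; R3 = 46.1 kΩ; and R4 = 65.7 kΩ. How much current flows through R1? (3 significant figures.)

I ≈ 2.67 mA

Conductances: ΣG = 1/13.0 + 1/5.14 + 1/46.1 + 1/65.7 = 0.3084 (1/kΩ).
Current divider: I(R1) = I_s · G_k/ΣG = 10.7 × (0.07692/0.3084) = 10.7 × 0.2494 = 2.669 mA.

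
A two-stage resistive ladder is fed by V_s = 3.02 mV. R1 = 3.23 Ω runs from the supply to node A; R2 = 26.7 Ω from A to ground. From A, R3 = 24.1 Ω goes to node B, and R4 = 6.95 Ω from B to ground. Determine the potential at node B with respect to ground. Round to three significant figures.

V_B ≈ 0.552 mV

Node A sees R2 in parallel with the series input of stage 2, R3 + R4 = 31.05 Ω.
Effective lower resistance at A: R2 ‖ 31.05 = 14.36 Ω.
So V_A = 3.02 × 0.8163 = 2.465 mV.
Stage 2 is unloaded, so V_B = V_A · R4/(R3+R4) = 2.465 × 6.95/31.05 = 0.5518 mV.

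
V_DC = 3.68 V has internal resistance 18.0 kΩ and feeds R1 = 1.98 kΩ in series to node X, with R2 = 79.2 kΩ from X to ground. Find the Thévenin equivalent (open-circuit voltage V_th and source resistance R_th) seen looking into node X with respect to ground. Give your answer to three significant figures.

V_th ≈ 2.94 V, R_th ≈ 16.0 kΩ

R1' = 18.0 + 1.98 = 19.98 kΩ (source resistance + R1).
V_th is the unloaded tap voltage: V_DC · R2/(R1'+R2) = 3.68 × 0.7985 = 2.939 V.
Looking into X with the source shorted: R_th = R1'·R2/(R1'+R2) = 19.98 × 79.2/99.18 = 15.95 kΩ.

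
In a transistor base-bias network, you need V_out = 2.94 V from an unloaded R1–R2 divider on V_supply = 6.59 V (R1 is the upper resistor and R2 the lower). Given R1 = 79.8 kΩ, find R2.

V_out/V_supply = R2/(R1+R2) = 0.4461.
R2 = R1 · 0.4461/(1 − 0.4461) = 64.28 kΩ.

R2 ≈ 64.3 kΩ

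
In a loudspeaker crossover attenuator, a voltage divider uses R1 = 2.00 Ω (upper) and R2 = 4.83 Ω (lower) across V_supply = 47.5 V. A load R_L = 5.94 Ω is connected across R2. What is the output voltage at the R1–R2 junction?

First combine the lower leg with the load: R2 ‖ R_L = 2.664 Ω.
Then V_out = V_supply · R2'/(R1 + R2') = 47.5 × 2.664/4.664 = 27.13 V.

V_out ≈ 27.1 V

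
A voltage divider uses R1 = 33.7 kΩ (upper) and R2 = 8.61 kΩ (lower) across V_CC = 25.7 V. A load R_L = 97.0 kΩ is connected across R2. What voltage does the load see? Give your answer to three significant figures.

V_out ≈ 4.88 V

First combine the lower leg with the load: R2 ‖ R_L = 7.908 kΩ.
Now apply the divider: V_out = 25.7 × 0.1901 = 4.885 V.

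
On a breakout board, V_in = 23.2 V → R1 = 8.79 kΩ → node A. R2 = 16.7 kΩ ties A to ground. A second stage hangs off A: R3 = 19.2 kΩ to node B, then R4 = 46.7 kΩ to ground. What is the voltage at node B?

V_B ≈ 9.91 V

Node A sees R2 in parallel with the series input of stage 2, R3 + R4 = 65.90 kΩ.
Effective lower resistance at A: R2 ‖ 65.90 = 13.32 kΩ.
So V_A = 23.2 × 0.6025 = 13.98 V.
V_B = V_A × 0.7086 = 9.906 V.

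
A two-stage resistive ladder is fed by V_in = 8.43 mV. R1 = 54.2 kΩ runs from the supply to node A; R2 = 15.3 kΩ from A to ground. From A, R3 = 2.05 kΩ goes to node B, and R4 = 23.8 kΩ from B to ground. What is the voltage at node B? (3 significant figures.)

Node A sees R2 in parallel with the series input of stage 2, R3 + R4 = 25.85 kΩ.
R2 ‖ (R3+R4) = 9.611 kΩ.
So V_A = 8.43 × 0.1506 = 1.270 mV.
Then the unloaded second divider: V_B = V_A × R4/(R3+R4) = 1.270 × 0.9207 = 1.169 mV.

V_B ≈ 1.17 mV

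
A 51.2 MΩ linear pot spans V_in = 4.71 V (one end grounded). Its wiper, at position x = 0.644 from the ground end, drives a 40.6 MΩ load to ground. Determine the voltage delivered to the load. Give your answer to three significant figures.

V_out ≈ 2.35 V

The pot divides into 18.23 MΩ above the wiper and 32.97 MΩ below.
(x·R_p) ‖ R_L = 18.20 MΩ.
Then V_out = V_in · 18.20/(18.23 + 18.20) = 2.353 V.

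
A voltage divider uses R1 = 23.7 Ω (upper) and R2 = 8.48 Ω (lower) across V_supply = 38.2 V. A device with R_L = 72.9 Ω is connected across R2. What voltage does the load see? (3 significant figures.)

V_out ≈ 9.27 V

The load sits in parallel with R2, giving an effective lower resistance R2' = R2·R_L/(R2+R_L) = 7.596 Ω.
Voltage divider with the loaded lower leg: V_out = 38.2 × 7.596/(23.7 + 7.596) = 38.2 × 0.2427 = 9.272 V.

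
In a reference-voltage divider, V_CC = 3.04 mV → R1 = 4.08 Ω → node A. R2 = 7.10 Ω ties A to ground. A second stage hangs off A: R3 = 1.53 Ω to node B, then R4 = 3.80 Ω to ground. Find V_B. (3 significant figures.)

Looking into the second stage from A: R3 + R4 = 5.330 Ω appears in parallel with R2.
R2 ‖ (R3+R4) = 3.044 Ω.
V_A = 3.04 × 3.044/(4.08 + 3.044) = 1.299 mV.
Stage 2 is unloaded, so V_B = V_A · R4/(R3+R4) = 1.299 × 3.80/5.330 = 0.9262 mV.

V_B ≈ 0.926 mV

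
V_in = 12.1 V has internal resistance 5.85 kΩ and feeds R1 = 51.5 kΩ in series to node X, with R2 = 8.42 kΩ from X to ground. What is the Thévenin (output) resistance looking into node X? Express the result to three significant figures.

R_th ≈ 7.34 kΩ

R1' = 5.85 + 51.5 = 57.35 kΩ (source resistance + R1).
Looking into X with the source shorted: R_th = R1'·R2/(R1'+R2) = 57.35 × 8.42/65.77 = 7.342 kΩ.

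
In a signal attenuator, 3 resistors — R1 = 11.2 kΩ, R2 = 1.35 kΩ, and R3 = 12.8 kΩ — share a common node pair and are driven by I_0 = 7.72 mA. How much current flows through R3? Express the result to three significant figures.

ΣG = 1/11.2 + 1/1.35 + 1/12.8 = 0.9082.
Current divider: I(R3) = I_0 · G_k/ΣG = 7.72 × (0.07812/0.9082) = 7.72 × 0.08603 = 0.6641 mA.

I ≈ 0.664 mA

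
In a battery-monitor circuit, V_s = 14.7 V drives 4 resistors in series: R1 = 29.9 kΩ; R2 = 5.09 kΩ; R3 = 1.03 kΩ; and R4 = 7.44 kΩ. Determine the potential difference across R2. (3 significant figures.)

V ≈ 1.72 V

Total series resistance ΣR = 29.9 + 5.09 + 1.03 + 7.44 = 43.46 kΩ.
V = V_s · R/ΣR = 14.7 × 0.1171 = 1.722 V.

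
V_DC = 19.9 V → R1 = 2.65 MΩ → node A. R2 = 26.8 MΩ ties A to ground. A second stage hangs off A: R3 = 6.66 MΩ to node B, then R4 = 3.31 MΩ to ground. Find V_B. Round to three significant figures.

Node A sees R2 in parallel with the series input of stage 2, R3 + R4 = 9.970 MΩ.
R2 ‖ (R3+R4) = 7.267 MΩ.
So V_A = 19.9 × 0.7328 = 14.58 V.
V_B = V_A × 0.3320 = 4.841 V.

V_B ≈ 4.84 V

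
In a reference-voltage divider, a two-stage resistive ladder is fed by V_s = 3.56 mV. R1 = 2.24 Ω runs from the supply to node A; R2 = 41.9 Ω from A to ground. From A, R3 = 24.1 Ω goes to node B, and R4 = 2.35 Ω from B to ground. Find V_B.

The second stage (R3 + R4 = 26.45 Ω) loads node A in parallel with R2.
Effective lower resistance at A: R2 ‖ 26.45 = 16.21 Ω.
First divider: V_A = V_s · 16.21/(2.24 + 16.21) = 3.128 mV.
V_B = V_A × 0.08885 = 0.2779 mV.

V_B ≈ 0.278 mV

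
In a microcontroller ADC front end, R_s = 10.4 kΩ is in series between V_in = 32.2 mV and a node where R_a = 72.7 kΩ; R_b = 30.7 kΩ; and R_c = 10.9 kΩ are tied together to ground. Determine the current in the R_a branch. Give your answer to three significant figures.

Parallel bank: R_p = 1/(1/72.7 + 1/30.7 + 1/10.9) = 7.243 kΩ.
V_A by voltage divider: V_A = 32.2 × 7.243/(10.4 + 7.243) = 13.22 mV.
I(R_a) = V_A / R_a = 13.22/72.7 = 0.1818 µA.

I ≈ 0.182 µA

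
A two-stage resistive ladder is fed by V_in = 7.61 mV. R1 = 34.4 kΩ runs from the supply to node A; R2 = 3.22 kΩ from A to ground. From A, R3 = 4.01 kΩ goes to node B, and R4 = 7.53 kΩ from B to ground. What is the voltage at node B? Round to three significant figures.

V_B ≈ 0.339 mV

Node A sees R2 in parallel with the series input of stage 2, R3 + R4 = 11.54 kΩ.
Effective lower resistance at A: R2 ‖ 11.54 = 2.518 kΩ.
V_A = 7.61 × 2.518/(34.4 + 2.518) = 0.5190 mV.
Stage 2 is unloaded, so V_B = V_A · R4/(R3+R4) = 0.5190 × 7.53/11.54 = 0.3386 mV.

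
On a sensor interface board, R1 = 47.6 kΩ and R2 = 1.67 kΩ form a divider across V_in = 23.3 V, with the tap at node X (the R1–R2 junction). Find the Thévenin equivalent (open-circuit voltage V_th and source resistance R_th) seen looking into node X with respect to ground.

V_th ≈ 0.790 V, R_th ≈ 1.61 kΩ

V_th is the unloaded tap voltage: V_in · R2/(R1+R2) = 23.3 × 0.03389 = 0.7898 V.
Zeroing V_in shorts the top of R1 to ground, so R_th = R1 ‖ R2 = 1.613 kΩ.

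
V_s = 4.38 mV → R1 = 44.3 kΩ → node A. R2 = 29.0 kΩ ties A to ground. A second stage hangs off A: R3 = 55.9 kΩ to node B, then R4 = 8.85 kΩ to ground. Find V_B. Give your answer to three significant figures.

Node A sees R2 in parallel with the series input of stage 2, R3 + R4 = 64.75 kΩ.
Effective lower resistance at A: R2 ‖ 64.75 = 20.03 kΩ.
First divider: V_A = V_s · 20.03/(44.3 + 20.03) = 1.364 mV.
Then the unloaded second divider: V_B = V_A × R4/(R3+R4) = 1.364 × 0.1367 = 0.1864 mV.

V_B ≈ 0.186 mV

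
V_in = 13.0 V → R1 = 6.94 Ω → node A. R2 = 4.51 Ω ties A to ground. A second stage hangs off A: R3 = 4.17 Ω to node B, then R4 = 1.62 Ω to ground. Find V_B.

V_B ≈ 0.973 V

The second stage (R3 + R4 = 5.790 Ω) loads node A in parallel with R2.
R2 ‖ (R3+R4) = 2.535 Ω.
So V_A = 13.0 × 0.2676 = 3.478 V.
Then the unloaded second divider: V_B = V_A × R4/(R3+R4) = 3.478 × 0.2798 = 0.9732 V.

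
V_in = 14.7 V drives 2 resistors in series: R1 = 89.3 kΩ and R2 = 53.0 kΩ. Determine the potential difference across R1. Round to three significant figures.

V ≈ 9.22 V

ΣR = 89.3 + 53.0 = 142.3 kΩ.
By the voltage-divider rule, V = 14.7 × 89.30/142.3 = 9.225 V.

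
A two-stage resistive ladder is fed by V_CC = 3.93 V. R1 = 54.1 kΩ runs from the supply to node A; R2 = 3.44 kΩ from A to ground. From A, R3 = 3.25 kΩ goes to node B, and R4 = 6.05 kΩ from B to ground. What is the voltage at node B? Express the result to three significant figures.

V_B ≈ 0.113 V

The second stage (R3 + R4 = 9.300 kΩ) loads node A in parallel with R2.
R2 ‖ (R3+R4) = 2.511 kΩ.
So V_A = 3.93 × 0.04436 = 0.1743 V.
Stage 2 is unloaded, so V_B = V_A · R4/(R3+R4) = 0.1743 × 6.05/9.300 = 0.1134 V.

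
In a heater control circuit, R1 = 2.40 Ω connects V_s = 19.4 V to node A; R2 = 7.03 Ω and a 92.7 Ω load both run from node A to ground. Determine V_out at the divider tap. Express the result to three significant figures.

V_out ≈ 14.2 V

First combine the lower leg with the load: R2 ‖ R_L = 6.534 Ω.
Voltage divider with the loaded lower leg: V_out = 19.4 × 6.534/(2.40 + 6.534) = 19.4 × 0.7314 = 14.19 V.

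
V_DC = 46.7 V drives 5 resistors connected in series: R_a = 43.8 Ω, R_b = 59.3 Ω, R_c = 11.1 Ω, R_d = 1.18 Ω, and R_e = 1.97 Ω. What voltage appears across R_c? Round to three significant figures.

ΣR = 43.8 + 59.3 + 11.1 + 1.18 + 1.97 = 117.3 Ω.
By the voltage-divider rule, V = 46.7 × 11.10/117.3 = 4.417 V.

V ≈ 4.42 V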